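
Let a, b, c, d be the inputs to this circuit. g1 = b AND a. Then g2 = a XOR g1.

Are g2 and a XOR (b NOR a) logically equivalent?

g1 = b AND a
g2 = a XOR g1 = a XOR (b AND a)
At a=0, b=0, c=0, d=0: circuit gives 0, formula gives 1.

No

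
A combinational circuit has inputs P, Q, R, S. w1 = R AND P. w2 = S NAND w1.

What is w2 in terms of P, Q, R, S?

S NAND (R AND P)

w1 = R AND P
w2 = S NAND w1 = S NAND (R AND P)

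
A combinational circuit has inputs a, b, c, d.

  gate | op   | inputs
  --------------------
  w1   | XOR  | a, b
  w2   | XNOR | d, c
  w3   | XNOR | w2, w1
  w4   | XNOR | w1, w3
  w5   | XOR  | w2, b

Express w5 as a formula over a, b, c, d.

(d XNOR c) XOR b

w2 = d XNOR c
w5 = w2 XOR b = (d XNOR c) XOR b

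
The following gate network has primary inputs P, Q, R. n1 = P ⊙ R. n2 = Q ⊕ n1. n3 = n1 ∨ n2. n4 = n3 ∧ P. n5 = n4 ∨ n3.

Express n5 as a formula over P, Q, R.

n1 = P ⊙ R
n2 = Q ⊕ n1 = Q ⊕ (P ⊙ R)
n3 = n1 ∨ n2 = (P ⊙ R) ∨ (Q ⊕ (P ⊙ R))
n4 = n3 ∧ P = ((P ⊙ R) ∨ (Q ⊕ (P ⊙ R))) ∧ P
n5 = n4 ∨ n3 = (((P ⊙ R) ∨ (Q ⊕ (P ⊙ R))) ∧ P) ∨ ((P ⊙ R) ∨ (Q ⊕ (P ⊙ R)))

(((P ⊙ R) ∨ (Q ⊕ (P ⊙ R))) ∧ P) ∨ ((P ⊙ R) ∨ (Q ⊕ (P ⊙ R)))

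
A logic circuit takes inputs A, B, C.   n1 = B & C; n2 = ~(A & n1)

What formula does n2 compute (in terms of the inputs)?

~(A & (B & C))

n1 = B & C
n2 = ~(A & n1) = ~(A & (B & C))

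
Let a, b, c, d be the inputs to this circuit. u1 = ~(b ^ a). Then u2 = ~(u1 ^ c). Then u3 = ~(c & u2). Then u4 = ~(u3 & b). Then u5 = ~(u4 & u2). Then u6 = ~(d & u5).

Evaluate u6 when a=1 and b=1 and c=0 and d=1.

u1 = ~(1 ^ 1) = 1
u2 = ~(1 ^ 0) = 0
u3 = ~(0 & 0) = 1
u4 = ~(1 & 1) = 0
u5 = ~(0 & 0) = 1
u6 = ~(1 & 1) = 0

0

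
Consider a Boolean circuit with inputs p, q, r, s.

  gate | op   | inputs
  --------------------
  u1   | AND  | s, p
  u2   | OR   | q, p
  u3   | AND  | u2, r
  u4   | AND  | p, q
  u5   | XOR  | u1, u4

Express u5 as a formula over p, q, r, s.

u1 = s AND p
u4 = p AND q
u5 = u1 XOR u4 = (s AND p) XOR (p AND q)

(s AND p) XOR (p AND q)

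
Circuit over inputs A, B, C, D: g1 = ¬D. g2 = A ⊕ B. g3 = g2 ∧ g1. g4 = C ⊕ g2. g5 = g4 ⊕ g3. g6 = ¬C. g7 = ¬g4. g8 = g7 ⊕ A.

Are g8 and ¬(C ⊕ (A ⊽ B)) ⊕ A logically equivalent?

No

g2 = A ⊕ B
g4 = C ⊕ g2 = C ⊕ (A ⊕ B)
g7 = ¬g4 = ¬(C ⊕ (A ⊕ B))
g8 = g7 ⊕ A = ¬(C ⊕ (A ⊕ B)) ⊕ A
At A=0, B=0, C=0, D=0: circuit gives 1, formula gives 0.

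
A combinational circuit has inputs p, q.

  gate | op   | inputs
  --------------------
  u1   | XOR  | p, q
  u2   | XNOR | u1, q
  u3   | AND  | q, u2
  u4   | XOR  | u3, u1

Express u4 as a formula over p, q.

u1 = p XOR q
u2 = u1 XNOR q = (p XOR q) XNOR q
u3 = q AND u2 = q AND ((p XOR q) XNOR q)
u4 = u3 XOR u1 = (q AND ((p XOR q) XNOR q)) XOR (p XOR q)

(q AND ((p XOR q) XNOR q)) XOR (p XOR q)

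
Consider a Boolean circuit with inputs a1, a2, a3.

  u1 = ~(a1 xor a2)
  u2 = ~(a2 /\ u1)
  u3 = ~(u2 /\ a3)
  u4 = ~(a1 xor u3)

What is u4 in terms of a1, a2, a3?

~(a1 xor (~((~(a2 /\ (~(a1 xor a2)))) /\ a3)))

u1 = ~(a1 xor a2)
u2 = ~(a2 /\ u1) = ~(a2 /\ (~(a1 xor a2)))
u3 = ~(u2 /\ a3) = ~((~(a2 /\ (~(a1 xor a2)))) /\ a3)
u4 = ~(a1 xor u3) = ~(a1 xor (~((~(a2 /\ (~(a1 xor a2)))) /\ a3)))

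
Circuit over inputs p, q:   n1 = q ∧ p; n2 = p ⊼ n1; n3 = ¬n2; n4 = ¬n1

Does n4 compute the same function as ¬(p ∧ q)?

Yes

n1 = q ∧ p
n4 = ¬n1 = ¬(q ∧ p)
At p=1, q=1: circuit gives 0, formula gives 0.
At p=0, q=0: circuit gives 1, formula gives 1.
Agrees on all 4 inputs.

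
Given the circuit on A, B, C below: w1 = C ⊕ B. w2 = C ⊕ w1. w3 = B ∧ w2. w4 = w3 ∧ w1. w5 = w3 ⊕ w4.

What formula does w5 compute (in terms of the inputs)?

(B ∧ (C ⊕ (C ⊕ B))) ⊕ ((B ∧ (C ⊕ (C ⊕ B))) ∧ (C ⊕ B))

w1 = C ⊕ B
w2 = C ⊕ w1 = C ⊕ (C ⊕ B)
w3 = B ∧ w2 = B ∧ (C ⊕ (C ⊕ B))
w4 = w3 ∧ w1 = (B ∧ (C ⊕ (C ⊕ B))) ∧ (C ⊕ B)
w5 = w3 ⊕ w4 = (B ∧ (C ⊕ (C ⊕ B))) ⊕ ((B ∧ (C ⊕ (C ⊕ B))) ∧ (C ⊕ B))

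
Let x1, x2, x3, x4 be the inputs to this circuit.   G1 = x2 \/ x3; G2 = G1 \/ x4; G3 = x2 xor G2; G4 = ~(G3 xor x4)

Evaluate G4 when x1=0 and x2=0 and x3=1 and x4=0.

0

G1 = 0 \/ 1 = 1
G2 = 1 \/ 0 = 1
G3 = 0 xor 1 = 1
G4 = ~(1 xor 0) = 0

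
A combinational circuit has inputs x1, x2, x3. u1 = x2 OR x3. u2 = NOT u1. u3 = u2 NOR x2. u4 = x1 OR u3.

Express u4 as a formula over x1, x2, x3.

x1 OR (NOT (x2 OR x3) NOR x2)

u1 = x2 OR x3
u2 = NOT u1 = NOT (x2 OR x3)
u3 = u2 NOR x2 = NOT (x2 OR x3) NOR x2
u4 = x1 OR u3 = x1 OR (NOT (x2 OR x3) NOR x2)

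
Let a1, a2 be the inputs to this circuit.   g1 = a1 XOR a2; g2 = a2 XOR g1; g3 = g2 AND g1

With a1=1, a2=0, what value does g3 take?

g1 = 1 XOR 0 = 1
g2 = 0 XOR 1 = 1
g3 = 1 AND 1 = 1

1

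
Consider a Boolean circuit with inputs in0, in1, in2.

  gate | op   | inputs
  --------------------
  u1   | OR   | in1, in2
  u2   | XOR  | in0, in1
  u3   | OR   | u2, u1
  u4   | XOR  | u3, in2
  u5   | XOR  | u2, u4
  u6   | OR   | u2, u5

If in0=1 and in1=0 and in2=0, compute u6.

u1 = 0 OR 0 = 0
u2 = 1 XOR 0 = 1
u3 = 1 OR 0 = 1
u4 = 1 XOR 0 = 1
u5 = 1 XOR 1 = 0
u6 = 1 OR 0 = 1

1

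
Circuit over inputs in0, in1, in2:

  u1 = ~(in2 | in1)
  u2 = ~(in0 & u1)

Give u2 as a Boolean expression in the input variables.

~(in0 & (~(in2 | in1)))

u1 = ~(in2 | in1)
u2 = ~(in0 & u1) = ~(in0 & (~(in2 | in1)))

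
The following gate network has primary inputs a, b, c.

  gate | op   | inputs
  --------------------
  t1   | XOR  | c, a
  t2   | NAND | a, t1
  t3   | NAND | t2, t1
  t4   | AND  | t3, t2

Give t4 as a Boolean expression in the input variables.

((a NAND (c XOR a)) NAND (c XOR a)) AND (a NAND (c XOR a))

t1 = c XOR a
t2 = a NAND t1 = a NAND (c XOR a)
t3 = t2 NAND t1 = (a NAND (c XOR a)) NAND (c XOR a)
t4 = t3 AND t2 = ((a NAND (c XOR a)) NAND (c XOR a)) AND (a NAND (c XOR a))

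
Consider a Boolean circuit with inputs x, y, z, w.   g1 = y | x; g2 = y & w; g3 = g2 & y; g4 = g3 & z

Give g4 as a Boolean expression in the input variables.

((y & w) & y) & z

g2 = y & w
g3 = g2 & y = (y & w) & y
g4 = g3 & z = ((y & w) & y) & z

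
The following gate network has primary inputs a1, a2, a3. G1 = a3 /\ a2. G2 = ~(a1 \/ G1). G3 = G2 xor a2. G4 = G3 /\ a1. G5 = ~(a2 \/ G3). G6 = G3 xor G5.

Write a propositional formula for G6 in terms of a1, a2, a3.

G1 = a3 /\ a2
G2 = ~(a1 \/ G1) = ~(a1 \/ (a3 /\ a2))
G3 = G2 xor a2 = (~(a1 \/ (a3 /\ a2))) xor a2
G5 = ~(a2 \/ G3) = ~(a2 \/ ((~(a1 \/ (a3 /\ a2))) xor a2))
G6 = G3 xor G5 = ((~(a1 \/ (a3 /\ a2))) xor a2) xor (~(a2 \/ ((~(a1 \/ (a3 /\ a2))) xor a2)))

((~(a1 \/ (a3 /\ a2))) xor a2) xor (~(a2 \/ ((~(a1 \/ (a3 /\ a2))) xor a2)))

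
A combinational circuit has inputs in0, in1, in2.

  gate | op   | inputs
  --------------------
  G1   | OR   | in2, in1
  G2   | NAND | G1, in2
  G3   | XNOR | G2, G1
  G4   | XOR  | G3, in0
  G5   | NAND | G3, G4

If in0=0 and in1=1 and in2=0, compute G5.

0

G1 = 0 OR 1 = 1
G2 = 1 NAND 0 = 1
G3 = 1 XNOR 1 = 1
G4 = 1 XOR 0 = 1
G5 = 1 NAND 1 = 0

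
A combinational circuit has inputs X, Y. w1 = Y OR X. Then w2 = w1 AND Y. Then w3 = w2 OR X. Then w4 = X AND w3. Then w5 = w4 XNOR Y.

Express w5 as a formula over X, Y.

(X AND (((Y OR X) AND Y) OR X)) XNOR Y

w1 = Y OR X
w2 = w1 AND Y = (Y OR X) AND Y
w3 = w2 OR X = ((Y OR X) AND Y) OR X
w4 = X AND w3 = X AND (((Y OR X) AND Y) OR X)
w5 = w4 XNOR Y = (X AND (((Y OR X) AND Y) OR X)) XNOR Y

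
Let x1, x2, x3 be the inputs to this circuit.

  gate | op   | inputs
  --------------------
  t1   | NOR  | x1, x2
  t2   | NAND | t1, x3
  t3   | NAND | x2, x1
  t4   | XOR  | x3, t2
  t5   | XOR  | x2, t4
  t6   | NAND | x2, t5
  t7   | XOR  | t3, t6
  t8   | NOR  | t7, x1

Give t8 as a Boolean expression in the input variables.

((x2 NAND x1) XOR (x2 NAND (x2 XOR (x3 XOR ((x1 NOR x2) NAND x3))))) NOR x1

t1 = x1 NOR x2
t2 = t1 NAND x3 = (x1 NOR x2) NAND x3
t3 = x2 NAND x1
t4 = x3 XOR t2 = x3 XOR ((x1 NOR x2) NAND x3)
t5 = x2 XOR t4 = x2 XOR (x3 XOR ((x1 NOR x2) NAND x3))
t6 = x2 NAND t5 = x2 NAND (x2 XOR (x3 XOR ((x1 NOR x2) NAND x3)))
t7 = t3 XOR t6 = (x2 NAND x1) XOR (x2 NAND (x2 XOR (x3 XOR ((x1 NOR x2) NAND x3))))
t8 = t7 NOR x1 = ((x2 NAND x1) XOR (x2 NAND (x2 XOR (x3 XOR ((x1 NOR x2) NAND x3))))) NOR x1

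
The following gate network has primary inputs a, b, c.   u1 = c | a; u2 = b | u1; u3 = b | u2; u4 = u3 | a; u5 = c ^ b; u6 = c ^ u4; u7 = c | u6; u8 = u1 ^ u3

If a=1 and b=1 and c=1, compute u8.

0

u1 = 1 | 1 = 1
u2 = 1 | 1 = 1
u3 = 1 | 1 = 1
u8 = 1 ^ 1 = 0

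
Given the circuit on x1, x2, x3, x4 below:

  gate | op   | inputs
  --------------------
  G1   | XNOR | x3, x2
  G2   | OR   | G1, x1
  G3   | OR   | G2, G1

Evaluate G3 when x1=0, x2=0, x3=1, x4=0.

0

G1 = 1 XNOR 0 = 0
G2 = 0 OR 0 = 0
G3 = 0 OR 0 = 0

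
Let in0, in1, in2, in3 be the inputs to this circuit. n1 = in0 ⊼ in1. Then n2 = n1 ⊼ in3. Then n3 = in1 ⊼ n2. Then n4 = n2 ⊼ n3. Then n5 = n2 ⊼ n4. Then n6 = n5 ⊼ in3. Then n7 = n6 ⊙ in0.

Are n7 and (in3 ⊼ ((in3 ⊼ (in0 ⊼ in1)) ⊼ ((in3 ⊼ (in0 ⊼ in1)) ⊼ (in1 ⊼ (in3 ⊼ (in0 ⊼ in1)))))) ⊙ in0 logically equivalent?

n1 = in0 ⊼ in1
n2 = n1 ⊼ in3 = (in0 ⊼ in1) ⊼ in3
n3 = in1 ⊼ n2 = in1 ⊼ ((in0 ⊼ in1) ⊼ in3)
n4 = n2 ⊼ n3 = ((in0 ⊼ in1) ⊼ in3) ⊼ (in1 ⊼ ((in0 ⊼ in1) ⊼ in3))
n5 = n2 ⊼ n4 = ((in0 ⊼ in1) ⊼ in3) ⊼ (((in0 ⊼ in1) ⊼ in3) ⊼ (in1 ⊼ ((in0 ⊼ in1) ⊼ in3)))
n6 = n5 ⊼ in3 = (((in0 ⊼ in1) ⊼ in3) ⊼ (((in0 ⊼ in1) ⊼ in3) ⊼ (in1 ⊼ ((in0 ⊼ in1) ⊼ in3)))) ⊼ in3
n7 = n6 ⊙ in0 = ((((in0 ⊼ in1) ⊼ in3) ⊼ (((in0 ⊼ in1) ⊼ in3) ⊼ (in1 ⊼ ((in0 ⊼ in1) ⊼ in3)))) ⊼ in3) ⊙ in0
At in0=0, in1=0, in2=0, in3=0: circuit gives 0, formula gives 0.
At in0=0, in1=0, in2=0, in3=1: circuit gives 1, formula gives 1.
Agrees on all 16 inputs.

Yes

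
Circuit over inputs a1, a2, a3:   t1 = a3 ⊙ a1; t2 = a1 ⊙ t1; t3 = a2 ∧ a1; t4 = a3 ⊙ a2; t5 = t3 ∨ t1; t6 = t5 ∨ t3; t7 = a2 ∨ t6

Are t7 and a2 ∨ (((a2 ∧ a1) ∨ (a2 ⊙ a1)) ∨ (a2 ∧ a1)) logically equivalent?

t1 = a3 ⊙ a1
t3 = a2 ∧ a1
t5 = t3 ∨ t1 = (a2 ∧ a1) ∨ (a3 ⊙ a1)
t6 = t5 ∨ t3 = ((a2 ∧ a1) ∨ (a3 ⊙ a1)) ∨ (a2 ∧ a1)
t7 = a2 ∨ t6 = a2 ∨ (((a2 ∧ a1) ∨ (a3 ⊙ a1)) ∨ (a2 ∧ a1))
At a1=0, a2=0, a3=1: circuit gives 0, formula gives 1.

No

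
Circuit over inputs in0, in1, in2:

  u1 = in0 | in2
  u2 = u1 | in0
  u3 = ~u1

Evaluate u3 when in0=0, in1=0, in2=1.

u1 = 0 | 1 = 1
u3 = ~1 = 0

0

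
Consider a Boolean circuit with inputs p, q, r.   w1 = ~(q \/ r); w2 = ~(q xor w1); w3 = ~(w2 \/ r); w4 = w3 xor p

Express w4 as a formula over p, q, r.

(~((~(q xor (~(q \/ r)))) \/ r)) xor p

w1 = ~(q \/ r)
w2 = ~(q xor w1) = ~(q xor (~(q \/ r)))
w3 = ~(w2 \/ r) = ~((~(q xor (~(q \/ r)))) \/ r)
w4 = w3 xor p = (~((~(q xor (~(q \/ r)))) \/ r)) xor p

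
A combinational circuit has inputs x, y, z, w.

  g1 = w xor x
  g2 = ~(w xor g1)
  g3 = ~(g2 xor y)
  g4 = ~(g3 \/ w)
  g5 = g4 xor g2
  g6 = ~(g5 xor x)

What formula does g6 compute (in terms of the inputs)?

~(((~((~((~(w xor (w xor x))) xor y)) \/ w)) xor (~(w xor (w xor x)))) xor x)

g1 = w xor x
g2 = ~(w xor g1) = ~(w xor (w xor x))
g3 = ~(g2 xor y) = ~((~(w xor (w xor x))) xor y)
g4 = ~(g3 \/ w) = ~((~((~(w xor (w xor x))) xor y)) \/ w)
g5 = g4 xor g2 = (~((~((~(w xor (w xor x))) xor y)) \/ w)) xor (~(w xor (w xor x)))
g6 = ~(g5 xor x) = ~(((~((~((~(w xor (w xor x))) xor y)) \/ w)) xor (~(w xor (w xor x)))) xor x)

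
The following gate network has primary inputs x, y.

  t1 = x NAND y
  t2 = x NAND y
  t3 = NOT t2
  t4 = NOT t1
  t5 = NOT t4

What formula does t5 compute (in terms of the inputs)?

t1 = x NAND y
t4 = NOT t1 = NOT (x NAND y)
t5 = NOT t4 = NOT NOT (x NAND y)

NOT NOT (x NAND y)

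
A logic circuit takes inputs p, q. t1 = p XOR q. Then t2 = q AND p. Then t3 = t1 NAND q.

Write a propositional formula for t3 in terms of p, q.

(p XOR q) NAND q

t1 = p XOR q
t3 = t1 NAND q = (p XOR q) NAND q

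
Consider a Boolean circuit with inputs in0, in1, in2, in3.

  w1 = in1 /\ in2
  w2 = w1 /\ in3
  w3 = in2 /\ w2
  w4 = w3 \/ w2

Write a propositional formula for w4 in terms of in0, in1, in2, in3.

(in2 /\ ((in1 /\ in2) /\ in3)) \/ ((in1 /\ in2) /\ in3)

w1 = in1 /\ in2
w2 = w1 /\ in3 = (in1 /\ in2) /\ in3
w3 = in2 /\ w2 = in2 /\ ((in1 /\ in2) /\ in3)
w4 = w3 \/ w2 = (in2 /\ ((in1 /\ in2) /\ in3)) \/ ((in1 /\ in2) /\ in3)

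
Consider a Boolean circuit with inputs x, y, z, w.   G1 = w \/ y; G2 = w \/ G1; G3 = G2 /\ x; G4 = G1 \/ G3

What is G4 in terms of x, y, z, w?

(w \/ y) \/ ((w \/ (w \/ y)) /\ x)

G1 = w \/ y
G2 = w \/ G1 = w \/ (w \/ y)
G3 = G2 /\ x = (w \/ (w \/ y)) /\ x
G4 = G1 \/ G3 = (w \/ y) \/ ((w \/ (w \/ y)) /\ x)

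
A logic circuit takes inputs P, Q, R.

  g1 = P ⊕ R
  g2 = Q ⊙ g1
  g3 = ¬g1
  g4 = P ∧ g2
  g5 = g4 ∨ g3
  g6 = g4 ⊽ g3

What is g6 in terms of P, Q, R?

g1 = P ⊕ R
g2 = Q ⊙ g1 = Q ⊙ (P ⊕ R)
g3 = ¬g1 = ¬(P ⊕ R)
g4 = P ∧ g2 = P ∧ (Q ⊙ (P ⊕ R))
g6 = g4 ⊽ g3 = (P ∧ (Q ⊙ (P ⊕ R))) ⊽ ¬(P ⊕ R)

(P ∧ (Q ⊙ (P ⊕ R))) ⊽ ¬(P ⊕ R)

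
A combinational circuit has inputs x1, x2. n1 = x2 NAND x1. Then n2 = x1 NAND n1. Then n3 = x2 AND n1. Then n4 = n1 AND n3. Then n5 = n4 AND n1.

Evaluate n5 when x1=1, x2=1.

n1 = 1 NAND 1 = 0
n3 = 1 AND 0 = 0
n4 = 0 AND 0 = 0
n5 = 0 AND 0 = 0

0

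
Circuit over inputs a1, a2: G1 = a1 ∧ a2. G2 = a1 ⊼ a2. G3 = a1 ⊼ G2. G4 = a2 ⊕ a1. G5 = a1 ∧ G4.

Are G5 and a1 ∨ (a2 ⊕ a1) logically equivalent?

G4 = a2 ⊕ a1
G5 = a1 ∧ G4 = a1 ∧ (a2 ⊕ a1)
At a1=0, a2=1: circuit gives 0, formula gives 1.

No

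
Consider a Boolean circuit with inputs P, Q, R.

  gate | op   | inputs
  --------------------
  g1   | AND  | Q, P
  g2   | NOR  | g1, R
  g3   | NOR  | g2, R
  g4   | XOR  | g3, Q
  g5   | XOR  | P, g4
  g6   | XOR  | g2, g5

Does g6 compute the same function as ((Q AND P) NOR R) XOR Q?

g1 = Q AND P
g2 = g1 NOR R = (Q AND P) NOR R
g3 = g2 NOR R = ((Q AND P) NOR R) NOR R
g4 = g3 XOR Q = (((Q AND P) NOR R) NOR R) XOR Q
g5 = P XOR g4 = P XOR ((((Q AND P) NOR R) NOR R) XOR Q)
g6 = g2 XOR g5 = ((Q AND P) NOR R) XOR (P XOR ((((Q AND P) NOR R) NOR R) XOR Q))
At P=1, Q=0, R=0: circuit gives 0, formula gives 1.

No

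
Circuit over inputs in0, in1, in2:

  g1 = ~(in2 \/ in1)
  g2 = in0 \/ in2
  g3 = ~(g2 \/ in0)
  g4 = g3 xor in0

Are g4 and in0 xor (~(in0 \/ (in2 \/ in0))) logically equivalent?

Yes

g2 = in0 \/ in2
g3 = ~(g2 \/ in0) = ~((in0 \/ in2) \/ in0)
g4 = g3 xor in0 = (~((in0 \/ in2) \/ in0)) xor in0
At in0=0, in1=0, in2=1: circuit gives 0, formula gives 0.
At in0=0, in1=0, in2=0: circuit gives 1, formula gives 1.
Agrees on all 8 inputs.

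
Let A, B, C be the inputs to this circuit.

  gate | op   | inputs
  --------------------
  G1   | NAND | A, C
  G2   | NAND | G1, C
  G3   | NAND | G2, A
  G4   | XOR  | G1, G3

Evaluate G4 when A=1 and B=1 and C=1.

G1 = 1 NAND 1 = 0
G2 = 0 NAND 1 = 1
G3 = 1 NAND 1 = 0
G4 = 0 XOR 0 = 0

0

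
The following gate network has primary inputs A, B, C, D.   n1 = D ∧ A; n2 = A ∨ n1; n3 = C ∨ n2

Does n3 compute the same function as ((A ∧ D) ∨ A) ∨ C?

n1 = D ∧ A
n2 = A ∨ n1 = A ∨ (D ∧ A)
n3 = C ∨ n2 = C ∨ (A ∨ (D ∧ A))
At A=0, B=0, C=0, D=0: circuit gives 0, formula gives 0.
At A=0, B=0, C=1, D=0: circuit gives 1, formula gives 1.
Agrees on all 16 inputs.

Yes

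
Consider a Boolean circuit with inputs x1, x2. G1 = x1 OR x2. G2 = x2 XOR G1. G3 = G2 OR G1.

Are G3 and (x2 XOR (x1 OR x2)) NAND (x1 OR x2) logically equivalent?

No

G1 = x1 OR x2
G2 = x2 XOR G1 = x2 XOR (x1 OR x2)
G3 = G2 OR G1 = (x2 XOR (x1 OR x2)) OR (x1 OR x2)
At x1=0, x2=0: circuit gives 0, formula gives 1.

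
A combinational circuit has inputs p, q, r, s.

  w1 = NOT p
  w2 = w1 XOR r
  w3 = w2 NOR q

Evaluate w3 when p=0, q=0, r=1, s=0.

w1 = NOT 0 = 1
w2 = 1 XOR 1 = 0
w3 = 0 NOR 0 = 1

1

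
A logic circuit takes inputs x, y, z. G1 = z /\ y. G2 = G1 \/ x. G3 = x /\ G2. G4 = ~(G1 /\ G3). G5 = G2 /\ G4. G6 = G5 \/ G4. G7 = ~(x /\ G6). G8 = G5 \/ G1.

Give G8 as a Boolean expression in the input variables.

G1 = z /\ y
G2 = G1 \/ x = (z /\ y) \/ x
G3 = x /\ G2 = x /\ ((z /\ y) \/ x)
G4 = ~(G1 /\ G3) = ~((z /\ y) /\ (x /\ ((z /\ y) \/ x)))
G5 = G2 /\ G4 = ((z /\ y) \/ x) /\ (~((z /\ y) /\ (x /\ ((z /\ y) \/ x))))
G8 = G5 \/ G1 = (((z /\ y) \/ x) /\ (~((z /\ y) /\ (x /\ ((z /\ y) \/ x))))) \/ (z /\ y)

(((z /\ y) \/ x) /\ (~((z /\ y) /\ (x /\ ((z /\ y) \/ x))))) \/ (z /\ y)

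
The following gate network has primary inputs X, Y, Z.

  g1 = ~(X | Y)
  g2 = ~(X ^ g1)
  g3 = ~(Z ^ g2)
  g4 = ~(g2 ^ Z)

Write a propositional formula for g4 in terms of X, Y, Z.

~((~(X ^ (~(X | Y)))) ^ Z)

g1 = ~(X | Y)
g2 = ~(X ^ g1) = ~(X ^ (~(X | Y)))
g4 = ~(g2 ^ Z) = ~((~(X ^ (~(X | Y)))) ^ Z)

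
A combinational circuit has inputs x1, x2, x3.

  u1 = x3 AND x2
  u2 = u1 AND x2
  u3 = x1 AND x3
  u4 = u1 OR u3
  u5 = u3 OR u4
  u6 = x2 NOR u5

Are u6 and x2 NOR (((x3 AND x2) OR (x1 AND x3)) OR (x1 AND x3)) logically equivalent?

Yes

u1 = x3 AND x2
u3 = x1 AND x3
u4 = u1 OR u3 = (x3 AND x2) OR (x1 AND x3)
u5 = u3 OR u4 = (x1 AND x3) OR ((x3 AND x2) OR (x1 AND x3))
u6 = x2 NOR u5 = x2 NOR ((x1 AND x3) OR ((x3 AND x2) OR (x1 AND x3)))
At x1=0, x2=1, x3=0: circuit gives 0, formula gives 0.
At x1=0, x2=0, x3=0: circuit gives 1, formula gives 1.
Agrees on all 8 inputs.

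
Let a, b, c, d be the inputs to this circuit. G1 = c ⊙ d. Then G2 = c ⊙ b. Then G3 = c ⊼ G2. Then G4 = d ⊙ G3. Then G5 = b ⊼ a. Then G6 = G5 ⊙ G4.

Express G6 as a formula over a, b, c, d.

G2 = c ⊙ b
G3 = c ⊼ G2 = c ⊼ (c ⊙ b)
G4 = d ⊙ G3 = d ⊙ (c ⊼ (c ⊙ b))
G5 = b ⊼ a
G6 = G5 ⊙ G4 = (b ⊼ a) ⊙ (d ⊙ (c ⊼ (c ⊙ b)))

(b ⊼ a) ⊙ (d ⊙ (c ⊼ (c ⊙ b)))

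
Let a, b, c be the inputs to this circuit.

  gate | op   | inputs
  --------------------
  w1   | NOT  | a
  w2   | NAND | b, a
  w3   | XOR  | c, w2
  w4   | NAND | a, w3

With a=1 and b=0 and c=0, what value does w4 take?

0

w2 = 0 NAND 1 = 1
w3 = 0 XOR 1 = 1
w4 = 1 NAND 1 = 0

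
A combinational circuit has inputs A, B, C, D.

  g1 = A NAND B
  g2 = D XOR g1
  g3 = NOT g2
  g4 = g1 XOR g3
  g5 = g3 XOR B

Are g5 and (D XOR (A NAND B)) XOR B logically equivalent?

g1 = A NAND B
g2 = D XOR g1 = D XOR (A NAND B)
g3 = NOT g2 = NOT (D XOR (A NAND B))
g5 = g3 XOR B = NOT (D XOR (A NAND B)) XOR B
At A=0, B=0, C=0, D=0: circuit gives 0, formula gives 1.

No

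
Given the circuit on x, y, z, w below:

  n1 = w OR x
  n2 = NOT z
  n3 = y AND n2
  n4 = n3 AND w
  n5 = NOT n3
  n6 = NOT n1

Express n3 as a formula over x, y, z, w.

y AND NOT z

n2 = NOT z
n3 = y AND n2 = y AND NOT z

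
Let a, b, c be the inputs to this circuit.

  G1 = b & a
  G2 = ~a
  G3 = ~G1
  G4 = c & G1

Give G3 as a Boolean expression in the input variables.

G1 = b & a
G3 = ~G1 = ~(b & a)

~(b & a)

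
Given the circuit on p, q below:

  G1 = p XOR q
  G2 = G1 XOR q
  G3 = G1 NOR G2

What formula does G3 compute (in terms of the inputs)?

(p XOR q) NOR ((p XOR q) XOR q)

G1 = p XOR q
G2 = G1 XOR q = (p XOR q) XOR q
G3 = G1 NOR G2 = (p XOR q) NOR ((p XOR q) XOR q)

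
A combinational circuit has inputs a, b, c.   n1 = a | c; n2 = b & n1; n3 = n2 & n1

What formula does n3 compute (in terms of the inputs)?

n1 = a | c
n2 = b & n1 = b & (a | c)
n3 = n2 & n1 = (b & (a | c)) & (a | c)

(b & (a | c)) & (a | c)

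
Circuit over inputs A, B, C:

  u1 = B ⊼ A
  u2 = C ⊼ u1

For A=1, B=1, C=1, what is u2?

1

u1 = 1 ⊼ 1 = 0
u2 = 1 ⊼ 0 = 1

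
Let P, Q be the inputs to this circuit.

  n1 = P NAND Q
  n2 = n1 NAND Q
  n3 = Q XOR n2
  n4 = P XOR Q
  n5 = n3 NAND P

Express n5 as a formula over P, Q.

(Q XOR ((P NAND Q) NAND Q)) NAND P

n1 = P NAND Q
n2 = n1 NAND Q = (P NAND Q) NAND Q
n3 = Q XOR n2 = Q XOR ((P NAND Q) NAND Q)
n5 = n3 NAND P = (Q XOR ((P NAND Q) NAND Q)) NAND P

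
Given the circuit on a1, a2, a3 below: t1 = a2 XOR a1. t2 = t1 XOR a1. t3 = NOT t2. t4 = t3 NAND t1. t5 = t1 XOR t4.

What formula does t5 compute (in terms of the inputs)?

t1 = a2 XOR a1
t2 = t1 XOR a1 = (a2 XOR a1) XOR a1
t3 = NOT t2 = NOT ((a2 XOR a1) XOR a1)
t4 = t3 NAND t1 = NOT ((a2 XOR a1) XOR a1) NAND (a2 XOR a1)
t5 = t1 XOR t4 = (a2 XOR a1) XOR (NOT ((a2 XOR a1) XOR a1) NAND (a2 XOR a1))

(a2 XOR a1) XOR (NOT ((a2 XOR a1) XOR a1) NAND (a2 XOR a1))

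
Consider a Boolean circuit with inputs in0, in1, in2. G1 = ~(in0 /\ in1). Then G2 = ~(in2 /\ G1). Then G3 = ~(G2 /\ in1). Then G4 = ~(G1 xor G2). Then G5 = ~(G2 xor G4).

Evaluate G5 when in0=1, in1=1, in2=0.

G1 = ~(1 /\ 1) = 0
G2 = ~(0 /\ 0) = 1
G4 = ~(0 xor 1) = 0
G5 = ~(1 xor 0) = 0

0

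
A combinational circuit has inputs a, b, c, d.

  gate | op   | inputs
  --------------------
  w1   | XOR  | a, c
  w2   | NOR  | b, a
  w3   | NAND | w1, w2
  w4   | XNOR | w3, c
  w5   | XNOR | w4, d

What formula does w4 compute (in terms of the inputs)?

((a XOR c) NAND (b NOR a)) XNOR c

w1 = a XOR c
w2 = b NOR a
w3 = w1 NAND w2 = (a XOR c) NAND (b NOR a)
w4 = w3 XNOR c = ((a XOR c) NAND (b NOR a)) XNOR c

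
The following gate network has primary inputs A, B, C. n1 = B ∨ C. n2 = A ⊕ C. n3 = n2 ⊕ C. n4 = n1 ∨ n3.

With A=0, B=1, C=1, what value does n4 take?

1

n1 = 1 ∨ 1 = 1
n2 = 0 ⊕ 1 = 1
n3 = 1 ⊕ 1 = 0
n4 = 1 ∨ 0 = 1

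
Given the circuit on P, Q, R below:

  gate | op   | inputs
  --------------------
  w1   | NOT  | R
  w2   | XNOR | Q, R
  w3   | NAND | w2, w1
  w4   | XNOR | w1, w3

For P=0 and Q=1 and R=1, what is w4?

w1 = NOT 1 = 0
w2 = 1 XNOR 1 = 1
w3 = 1 NAND 0 = 1
w4 = 0 XNOR 1 = 0

0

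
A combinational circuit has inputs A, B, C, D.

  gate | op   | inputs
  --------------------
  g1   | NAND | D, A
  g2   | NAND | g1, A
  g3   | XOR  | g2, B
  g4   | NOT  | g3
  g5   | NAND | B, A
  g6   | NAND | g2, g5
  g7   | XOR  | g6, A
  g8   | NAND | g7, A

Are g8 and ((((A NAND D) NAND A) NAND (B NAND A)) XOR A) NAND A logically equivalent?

g1 = D NAND A
g2 = g1 NAND A = (D NAND A) NAND A
g5 = B NAND A
g6 = g2 NAND g5 = ((D NAND A) NAND A) NAND (B NAND A)
g7 = g6 XOR A = (((D NAND A) NAND A) NAND (B NAND A)) XOR A
g8 = g7 NAND A = ((((D NAND A) NAND A) NAND (B NAND A)) XOR A) NAND A
At A=1, B=0, C=0, D=1: circuit gives 0, formula gives 0.
At A=0, B=0, C=0, D=0: circuit gives 1, formula gives 1.
Agrees on all 16 inputs.

Yes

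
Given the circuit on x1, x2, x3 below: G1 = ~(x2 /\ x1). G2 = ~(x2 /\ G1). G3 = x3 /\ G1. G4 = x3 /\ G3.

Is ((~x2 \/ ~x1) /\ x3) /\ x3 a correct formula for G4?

G1 = ~(x2 /\ x1)
G3 = x3 /\ G1 = x3 /\ (~(x2 /\ x1))
G4 = x3 /\ G3 = x3 /\ (x3 /\ (~(x2 /\ x1)))
At x1=0, x2=0, x3=0: circuit gives 0, formula gives 0.
At x1=0, x2=0, x3=1: circuit gives 1, formula gives 1.
Agrees on all 8 inputs.

Yes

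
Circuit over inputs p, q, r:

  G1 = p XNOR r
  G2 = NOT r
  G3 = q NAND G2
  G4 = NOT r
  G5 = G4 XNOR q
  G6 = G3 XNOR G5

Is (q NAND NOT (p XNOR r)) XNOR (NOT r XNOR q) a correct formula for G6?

G2 = NOT r
G3 = q NAND G2 = q NAND NOT r
G4 = NOT r
G5 = G4 XNOR q = NOT r XNOR q
G6 = G3 XNOR G5 = (q NAND NOT r) XNOR (NOT r XNOR q)
At p=0, q=1, r=0: circuit gives 0, formula gives 1.

No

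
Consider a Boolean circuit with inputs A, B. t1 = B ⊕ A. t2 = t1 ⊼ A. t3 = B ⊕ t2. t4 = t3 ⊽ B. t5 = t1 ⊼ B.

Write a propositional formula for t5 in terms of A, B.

t1 = B ⊕ A
t5 = t1 ⊼ B = (B ⊕ A) ⊼ B

(B ⊕ A) ⊼ B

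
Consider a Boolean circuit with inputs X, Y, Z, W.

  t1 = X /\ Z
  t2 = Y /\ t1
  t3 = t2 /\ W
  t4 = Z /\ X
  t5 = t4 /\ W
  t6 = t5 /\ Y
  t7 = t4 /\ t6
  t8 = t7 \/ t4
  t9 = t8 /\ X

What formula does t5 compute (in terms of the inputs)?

(Z /\ X) /\ W

t4 = Z /\ X
t5 = t4 /\ W = (Z /\ X) /\ W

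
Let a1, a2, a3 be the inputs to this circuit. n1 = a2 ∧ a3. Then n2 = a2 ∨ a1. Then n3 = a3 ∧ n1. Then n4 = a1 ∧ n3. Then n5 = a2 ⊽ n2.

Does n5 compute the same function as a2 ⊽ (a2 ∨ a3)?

n2 = a2 ∨ a1
n5 = a2 ⊽ n2 = a2 ⊽ (a2 ∨ a1)
At a1=0, a2=0, a3=1: circuit gives 1, formula gives 0.

No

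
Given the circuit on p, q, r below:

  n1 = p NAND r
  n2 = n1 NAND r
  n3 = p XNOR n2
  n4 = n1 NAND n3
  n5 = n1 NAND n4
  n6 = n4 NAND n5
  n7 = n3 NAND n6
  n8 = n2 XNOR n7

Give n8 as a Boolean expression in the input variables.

((p NAND r) NAND r) XNOR ((p XNOR ((p NAND r) NAND r)) NAND (((p NAND r) NAND (p XNOR ((p NAND r) NAND r))) NAND ((p NAND r) NAND ((p NAND r) NAND (p XNOR ((p NAND r) NAND r))))))

n1 = p NAND r
n2 = n1 NAND r = (p NAND r) NAND r
n3 = p XNOR n2 = p XNOR ((p NAND r) NAND r)
n4 = n1 NAND n3 = (p NAND r) NAND (p XNOR ((p NAND r) NAND r))
n5 = n1 NAND n4 = (p NAND r) NAND ((p NAND r) NAND (p XNOR ((p NAND r) NAND r)))
n6 = n4 NAND n5 = ((p NAND r) NAND (p XNOR ((p NAND r) NAND r))) NAND ((p NAND r) NAND ((p NAND r) NAND (p XNOR ((p NAND r) NAND r))))
n7 = n3 NAND n6 = (p XNOR ((p NAND r) NAND r)) NAND (((p NAND r) NAND (p XNOR ((p NAND r) NAND r))) NAND ((p NAND r) NAND ((p NAND r) NAND (p XNOR ((p NAND r) NAND r)))))
n8 = n2 XNOR n7 = ((p NAND r) NAND r) XNOR ((p XNOR ((p NAND r) NAND r)) NAND (((p NAND r) NAND (p XNOR ((p NAND r) NAND r))) NAND ((p NAND r) NAND ((p NAND r) NAND (p XNOR ((p NAND r) NAND r))))))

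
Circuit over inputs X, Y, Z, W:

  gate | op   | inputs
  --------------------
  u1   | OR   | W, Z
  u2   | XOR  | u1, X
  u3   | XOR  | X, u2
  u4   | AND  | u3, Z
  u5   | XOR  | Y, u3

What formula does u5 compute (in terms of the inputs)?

Y XOR (X XOR ((W OR Z) XOR X))

u1 = W OR Z
u2 = u1 XOR X = (W OR Z) XOR X
u3 = X XOR u2 = X XOR ((W OR Z) XOR X)
u5 = Y XOR u3 = Y XOR (X XOR ((W OR Z) XOR X))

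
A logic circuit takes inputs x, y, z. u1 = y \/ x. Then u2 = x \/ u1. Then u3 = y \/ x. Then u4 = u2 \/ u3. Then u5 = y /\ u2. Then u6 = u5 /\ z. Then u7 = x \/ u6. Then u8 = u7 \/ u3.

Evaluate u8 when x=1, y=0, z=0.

u1 = 0 \/ 1 = 1
u2 = 1 \/ 1 = 1
u3 = 0 \/ 1 = 1
u5 = 0 /\ 1 = 0
u6 = 0 /\ 0 = 0
u7 = 1 \/ 0 = 1
u8 = 1 \/ 1 = 1

1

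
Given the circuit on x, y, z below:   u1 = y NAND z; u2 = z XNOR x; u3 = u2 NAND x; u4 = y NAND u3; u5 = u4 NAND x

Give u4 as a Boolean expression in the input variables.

u2 = z XNOR x
u3 = u2 NAND x = (z XNOR x) NAND x
u4 = y NAND u3 = y NAND ((z XNOR x) NAND x)

y NAND ((z XNOR x) NAND x)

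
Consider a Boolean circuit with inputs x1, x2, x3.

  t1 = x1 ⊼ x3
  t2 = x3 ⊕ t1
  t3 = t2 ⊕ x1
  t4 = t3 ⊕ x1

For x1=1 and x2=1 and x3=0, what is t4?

t1 = 1 ⊼ 0 = 1
t2 = 0 ⊕ 1 = 1
t3 = 1 ⊕ 1 = 0
t4 = 0 ⊕ 1 = 1

1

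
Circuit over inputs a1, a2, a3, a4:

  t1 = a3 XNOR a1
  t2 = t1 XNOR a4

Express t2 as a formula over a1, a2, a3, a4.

(a3 XNOR a1) XNOR a4

t1 = a3 XNOR a1
t2 = t1 XNOR a4 = (a3 XNOR a1) XNOR a4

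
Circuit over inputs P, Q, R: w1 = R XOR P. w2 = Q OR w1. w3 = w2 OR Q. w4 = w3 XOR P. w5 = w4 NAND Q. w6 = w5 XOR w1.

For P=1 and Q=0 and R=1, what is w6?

1

w1 = 1 XOR 1 = 0
w2 = 0 OR 0 = 0
w3 = 0 OR 0 = 0
w4 = 0 XOR 1 = 1
w5 = 1 NAND 0 = 1
w6 = 1 XOR 0 = 1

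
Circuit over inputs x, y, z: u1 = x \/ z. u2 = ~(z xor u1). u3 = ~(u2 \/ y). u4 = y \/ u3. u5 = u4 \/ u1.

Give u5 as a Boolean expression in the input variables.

(y \/ (~((~(z xor (x \/ z))) \/ y))) \/ (x \/ z)

u1 = x \/ z
u2 = ~(z xor u1) = ~(z xor (x \/ z))
u3 = ~(u2 \/ y) = ~((~(z xor (x \/ z))) \/ y)
u4 = y \/ u3 = y \/ (~((~(z xor (x \/ z))) \/ y))
u5 = u4 \/ u1 = (y \/ (~((~(z xor (x \/ z))) \/ y))) \/ (x \/ z)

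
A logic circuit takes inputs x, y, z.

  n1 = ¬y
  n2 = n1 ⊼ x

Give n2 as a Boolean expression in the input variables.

¬y ⊼ x

n1 = ¬y
n2 = n1 ⊼ x = ¬y ⊼ x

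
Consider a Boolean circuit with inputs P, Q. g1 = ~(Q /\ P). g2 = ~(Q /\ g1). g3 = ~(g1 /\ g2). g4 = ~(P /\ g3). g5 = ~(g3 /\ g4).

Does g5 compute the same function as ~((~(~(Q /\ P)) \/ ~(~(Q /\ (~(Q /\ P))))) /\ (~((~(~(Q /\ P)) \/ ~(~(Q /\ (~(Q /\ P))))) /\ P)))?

Yes

g1 = ~(Q /\ P)
g2 = ~(Q /\ g1) = ~(Q /\ (~(Q /\ P)))
g3 = ~(g1 /\ g2) = ~((~(Q /\ P)) /\ (~(Q /\ (~(Q /\ P)))))
g4 = ~(P /\ g3) = ~(P /\ (~((~(Q /\ P)) /\ (~(Q /\ (~(Q /\ P)))))))
g5 = ~(g3 /\ g4) = ~((~((~(Q /\ P)) /\ (~(Q /\ (~(Q /\ P)))))) /\ (~(P /\ (~((~(Q /\ P)) /\ (~(Q /\ (~(Q /\ P)))))))))
At P=0, Q=1: circuit gives 0, formula gives 0.
At P=0, Q=0: circuit gives 1, formula gives 1.
Agrees on all 4 inputs.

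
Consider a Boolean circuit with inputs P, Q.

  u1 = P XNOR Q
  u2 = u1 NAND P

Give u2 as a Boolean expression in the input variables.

(P XNOR Q) NAND P

u1 = P XNOR Q
u2 = u1 NAND P = (P XNOR Q) NAND P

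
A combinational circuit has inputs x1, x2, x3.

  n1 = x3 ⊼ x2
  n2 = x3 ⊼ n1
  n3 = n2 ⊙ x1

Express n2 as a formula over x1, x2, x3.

x3 ⊼ (x3 ⊼ x2)

n1 = x3 ⊼ x2
n2 = x3 ⊼ n1 = x3 ⊼ (x3 ⊼ x2)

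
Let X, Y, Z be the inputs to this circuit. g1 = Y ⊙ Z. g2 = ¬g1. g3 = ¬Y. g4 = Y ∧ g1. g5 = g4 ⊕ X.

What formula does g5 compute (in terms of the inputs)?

(Y ∧ (Y ⊙ Z)) ⊕ X

g1 = Y ⊙ Z
g4 = Y ∧ g1 = Y ∧ (Y ⊙ Z)
g5 = g4 ⊕ X = (Y ∧ (Y ⊙ Z)) ⊕ X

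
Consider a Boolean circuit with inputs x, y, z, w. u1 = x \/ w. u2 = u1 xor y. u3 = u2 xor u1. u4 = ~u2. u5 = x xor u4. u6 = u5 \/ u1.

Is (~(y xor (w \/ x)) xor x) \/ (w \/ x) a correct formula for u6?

u1 = x \/ w
u2 = u1 xor y = (x \/ w) xor y
u4 = ~u2 = ~((x \/ w) xor y)
u5 = x xor u4 = x xor ~((x \/ w) xor y)
u6 = u5 \/ u1 = (x xor ~((x \/ w) xor y)) \/ (x \/ w)
At x=0, y=1, z=0, w=0: circuit gives 0, formula gives 0.
At x=0, y=0, z=0, w=0: circuit gives 1, formula gives 1.
Agrees on all 16 inputs.

Yes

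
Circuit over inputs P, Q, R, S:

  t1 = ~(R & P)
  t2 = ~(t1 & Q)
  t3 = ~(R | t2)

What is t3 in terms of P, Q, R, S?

t1 = ~(R & P)
t2 = ~(t1 & Q) = ~((~(R & P)) & Q)
t3 = ~(R | t2) = ~(R | (~((~(R & P)) & Q)))

~(R | (~((~(R & P)) & Q)))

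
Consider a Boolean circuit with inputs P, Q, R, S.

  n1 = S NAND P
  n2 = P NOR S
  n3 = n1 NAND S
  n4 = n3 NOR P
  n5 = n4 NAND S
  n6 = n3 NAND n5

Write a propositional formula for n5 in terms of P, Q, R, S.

n1 = S NAND P
n3 = n1 NAND S = (S NAND P) NAND S
n4 = n3 NOR P = ((S NAND P) NAND S) NOR P
n5 = n4 NAND S = (((S NAND P) NAND S) NOR P) NAND S

(((S NAND P) NAND S) NOR P) NAND S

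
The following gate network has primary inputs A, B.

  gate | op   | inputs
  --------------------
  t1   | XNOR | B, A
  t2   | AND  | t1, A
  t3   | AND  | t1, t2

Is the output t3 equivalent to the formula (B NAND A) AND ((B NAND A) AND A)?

t1 = B XNOR A
t2 = t1 AND A = (B XNOR A) AND A
t3 = t1 AND t2 = (B XNOR A) AND ((B XNOR A) AND A)
At A=1, B=0: circuit gives 0, formula gives 1.

No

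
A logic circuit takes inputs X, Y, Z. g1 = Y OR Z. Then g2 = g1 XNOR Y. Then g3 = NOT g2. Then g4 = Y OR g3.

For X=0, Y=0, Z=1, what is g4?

1

g1 = 0 OR 1 = 1
g2 = 1 XNOR 0 = 0
g3 = NOT 0 = 1
g4 = 0 OR 1 = 1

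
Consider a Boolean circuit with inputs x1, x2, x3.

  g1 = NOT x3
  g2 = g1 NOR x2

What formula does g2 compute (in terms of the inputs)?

NOT x3 NOR x2

g1 = NOT x3
g2 = g1 NOR x2 = NOT x3 NOR x2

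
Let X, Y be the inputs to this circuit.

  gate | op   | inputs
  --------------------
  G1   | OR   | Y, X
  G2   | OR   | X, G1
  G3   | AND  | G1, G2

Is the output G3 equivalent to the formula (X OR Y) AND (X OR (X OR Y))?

G1 = Y OR X
G2 = X OR G1 = X OR (Y OR X)
G3 = G1 AND G2 = (Y OR X) AND (X OR (Y OR X))
At X=0, Y=0: circuit gives 0, formula gives 0.
At X=0, Y=1: circuit gives 1, formula gives 1.
Agrees on all 4 inputs.

Yes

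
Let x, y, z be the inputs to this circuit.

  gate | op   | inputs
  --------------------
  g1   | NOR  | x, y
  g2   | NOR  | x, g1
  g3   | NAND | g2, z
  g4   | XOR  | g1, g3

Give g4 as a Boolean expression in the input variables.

g1 = x NOR y
g2 = x NOR g1 = x NOR (x NOR y)
g3 = g2 NAND z = (x NOR (x NOR y)) NAND z
g4 = g1 XOR g3 = (x NOR y) XOR ((x NOR (x NOR y)) NAND z)

(x NOR y) XOR ((x NOR (x NOR y)) NAND z)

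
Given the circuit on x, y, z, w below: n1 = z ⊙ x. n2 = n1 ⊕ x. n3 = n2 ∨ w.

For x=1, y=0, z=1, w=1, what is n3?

n1 = 1 ⊙ 1 = 1
n2 = 1 ⊕ 1 = 0
n3 = 0 ∨ 1 = 1

1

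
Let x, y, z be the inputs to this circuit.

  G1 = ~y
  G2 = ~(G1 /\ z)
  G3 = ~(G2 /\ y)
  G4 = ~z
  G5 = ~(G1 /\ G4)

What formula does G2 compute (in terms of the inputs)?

~(~y /\ z)

G1 = ~y
G2 = ~(G1 /\ z) = ~(~y /\ z)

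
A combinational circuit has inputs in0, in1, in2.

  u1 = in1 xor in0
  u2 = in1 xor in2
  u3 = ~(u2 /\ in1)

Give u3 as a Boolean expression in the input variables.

~((in1 xor in2) /\ in1)

u2 = in1 xor in2
u3 = ~(u2 /\ in1) = ~((in1 xor in2) /\ in1)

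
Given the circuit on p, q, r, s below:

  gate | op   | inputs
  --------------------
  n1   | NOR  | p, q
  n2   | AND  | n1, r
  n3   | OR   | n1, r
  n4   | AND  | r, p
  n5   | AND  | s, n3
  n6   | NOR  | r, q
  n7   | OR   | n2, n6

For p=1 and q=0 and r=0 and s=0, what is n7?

n1 = 1 NOR 0 = 0
n2 = 0 AND 0 = 0
n6 = 0 NOR 0 = 1
n7 = 0 OR 1 = 1

1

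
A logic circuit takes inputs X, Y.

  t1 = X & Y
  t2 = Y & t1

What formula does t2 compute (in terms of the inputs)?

t1 = X & Y
t2 = Y & t1 = Y & (X & Y)

Y & (X & Y)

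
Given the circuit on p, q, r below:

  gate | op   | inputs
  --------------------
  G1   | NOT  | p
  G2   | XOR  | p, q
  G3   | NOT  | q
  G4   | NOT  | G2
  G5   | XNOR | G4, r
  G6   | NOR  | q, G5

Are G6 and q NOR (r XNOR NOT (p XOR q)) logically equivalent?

G2 = p XOR q
G4 = NOT G2 = NOT (p XOR q)
G5 = G4 XNOR r = NOT (p XOR q) XNOR r
G6 = q NOR G5 = q NOR (NOT (p XOR q) XNOR r)
At p=0, q=0, r=1: circuit gives 0, formula gives 0.
At p=0, q=0, r=0: circuit gives 1, formula gives 1.
Agrees on all 8 inputs.

Yes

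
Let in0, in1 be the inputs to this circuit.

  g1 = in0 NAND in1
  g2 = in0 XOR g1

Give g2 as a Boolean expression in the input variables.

g1 = in0 NAND in1
g2 = in0 XOR g1 = in0 XOR (in0 NAND in1)

in0 XOR (in0 NAND in1)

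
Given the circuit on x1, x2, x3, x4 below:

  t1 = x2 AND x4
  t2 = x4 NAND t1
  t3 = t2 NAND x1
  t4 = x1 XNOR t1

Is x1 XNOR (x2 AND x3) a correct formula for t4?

No

t1 = x2 AND x4
t4 = x1 XNOR t1 = x1 XNOR (x2 AND x4)
At x1=0, x2=1, x3=0, x4=1: circuit gives 0, formula gives 1.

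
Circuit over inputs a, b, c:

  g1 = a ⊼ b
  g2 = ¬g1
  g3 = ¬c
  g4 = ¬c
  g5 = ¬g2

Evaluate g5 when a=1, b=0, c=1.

g1 = 1 ⊼ 0 = 1
g2 = ¬1 = 0
g5 = ¬0 = 1

1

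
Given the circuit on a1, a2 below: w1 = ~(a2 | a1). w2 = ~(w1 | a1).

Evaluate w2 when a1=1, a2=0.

0

w1 = ~(0 | 1) = 0
w2 = ~(0 | 1) = 0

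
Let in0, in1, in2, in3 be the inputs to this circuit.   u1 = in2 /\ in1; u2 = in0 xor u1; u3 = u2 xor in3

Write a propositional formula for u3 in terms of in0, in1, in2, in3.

(in0 xor (in2 /\ in1)) xor in3

u1 = in2 /\ in1
u2 = in0 xor u1 = in0 xor (in2 /\ in1)
u3 = u2 xor in3 = (in0 xor (in2 /\ in1)) xor in3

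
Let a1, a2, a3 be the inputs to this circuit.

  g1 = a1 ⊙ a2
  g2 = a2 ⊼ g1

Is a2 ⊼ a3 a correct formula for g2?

No

g1 = a1 ⊙ a2
g2 = a2 ⊼ g1 = a2 ⊼ (a1 ⊙ a2)
At a1=0, a2=1, a3=1: circuit gives 1, formula gives 0.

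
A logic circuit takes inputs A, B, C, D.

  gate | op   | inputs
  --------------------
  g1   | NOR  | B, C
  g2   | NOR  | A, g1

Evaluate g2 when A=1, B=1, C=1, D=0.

0

g1 = 1 NOR 1 = 0
g2 = 1 NOR 0 = 0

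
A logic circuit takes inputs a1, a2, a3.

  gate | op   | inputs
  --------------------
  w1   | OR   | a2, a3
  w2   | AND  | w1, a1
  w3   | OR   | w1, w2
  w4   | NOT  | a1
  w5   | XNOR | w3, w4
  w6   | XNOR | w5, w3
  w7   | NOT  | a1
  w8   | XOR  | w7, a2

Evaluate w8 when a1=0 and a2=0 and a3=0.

1

w7 = NOT 0 = 1
w8 = 1 XOR 0 = 1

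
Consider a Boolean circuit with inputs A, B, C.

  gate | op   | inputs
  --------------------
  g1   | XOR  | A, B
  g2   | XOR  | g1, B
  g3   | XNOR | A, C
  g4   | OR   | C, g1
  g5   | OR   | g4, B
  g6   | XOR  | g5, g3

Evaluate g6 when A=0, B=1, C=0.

0

g1 = 0 XOR 1 = 1
g3 = 0 XNOR 0 = 1
g4 = 0 OR 1 = 1
g5 = 1 OR 1 = 1
g6 = 1 XOR 1 = 0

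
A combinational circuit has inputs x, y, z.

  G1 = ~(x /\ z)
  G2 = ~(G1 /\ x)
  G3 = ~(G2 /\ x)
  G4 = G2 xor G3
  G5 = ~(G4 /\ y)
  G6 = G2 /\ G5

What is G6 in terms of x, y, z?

G1 = ~(x /\ z)
G2 = ~(G1 /\ x) = ~((~(x /\ z)) /\ x)
G3 = ~(G2 /\ x) = ~((~((~(x /\ z)) /\ x)) /\ x)
G4 = G2 xor G3 = (~((~(x /\ z)) /\ x)) xor (~((~((~(x /\ z)) /\ x)) /\ x))
G5 = ~(G4 /\ y) = ~(((~((~(x /\ z)) /\ x)) xor (~((~((~(x /\ z)) /\ x)) /\ x))) /\ y)
G6 = G2 /\ G5 = (~((~(x /\ z)) /\ x)) /\ (~(((~((~(x /\ z)) /\ x)) xor (~((~((~(x /\ z)) /\ x)) /\ x))) /\ y))

(~((~(x /\ z)) /\ x)) /\ (~(((~((~(x /\ z)) /\ x)) xor (~((~((~(x /\ z)) /\ x)) /\ x))) /\ y))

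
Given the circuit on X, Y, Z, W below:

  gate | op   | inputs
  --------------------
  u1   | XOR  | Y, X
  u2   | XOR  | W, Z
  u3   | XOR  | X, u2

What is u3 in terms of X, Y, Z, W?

u2 = W XOR Z
u3 = X XOR u2 = X XOR (W XOR Z)

X XOR (W XOR Z)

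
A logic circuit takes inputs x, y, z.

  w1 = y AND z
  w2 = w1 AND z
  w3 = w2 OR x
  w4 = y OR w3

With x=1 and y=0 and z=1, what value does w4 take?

w1 = 0 AND 1 = 0
w2 = 0 AND 1 = 0
w3 = 0 OR 1 = 1
w4 = 0 OR 1 = 1

1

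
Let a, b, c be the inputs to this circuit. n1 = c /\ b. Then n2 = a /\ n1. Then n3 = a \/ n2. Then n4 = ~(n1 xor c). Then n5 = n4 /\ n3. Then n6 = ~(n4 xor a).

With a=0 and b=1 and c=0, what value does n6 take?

0

n1 = 0 /\ 1 = 0
n4 = ~(0 xor 0) = 1
n6 = ~(1 xor 0) = 0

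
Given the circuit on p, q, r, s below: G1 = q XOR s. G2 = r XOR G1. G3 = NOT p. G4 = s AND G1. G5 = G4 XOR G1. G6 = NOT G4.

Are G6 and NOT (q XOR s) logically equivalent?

No

G1 = q XOR s
G4 = s AND G1 = s AND (q XOR s)
G6 = NOT G4 = NOT (s AND (q XOR s))
At p=0, q=1, r=0, s=0: circuit gives 1, formula gives 0.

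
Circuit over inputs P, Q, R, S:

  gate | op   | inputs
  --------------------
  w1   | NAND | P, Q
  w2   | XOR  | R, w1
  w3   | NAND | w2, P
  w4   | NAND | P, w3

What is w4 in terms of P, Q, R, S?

P NAND ((R XOR (P NAND Q)) NAND P)

w1 = P NAND Q
w2 = R XOR w1 = R XOR (P NAND Q)
w3 = w2 NAND P = (R XOR (P NAND Q)) NAND P
w4 = P NAND w3 = P NAND ((R XOR (P NAND Q)) NAND P)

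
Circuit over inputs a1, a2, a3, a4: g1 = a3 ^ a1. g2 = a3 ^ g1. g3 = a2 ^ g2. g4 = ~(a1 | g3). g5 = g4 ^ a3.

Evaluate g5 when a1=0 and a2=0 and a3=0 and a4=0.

1

g1 = 0 ^ 0 = 0
g2 = 0 ^ 0 = 0
g3 = 0 ^ 0 = 0
g4 = ~(0 | 0) = 1
g5 = 1 ^ 0 = 1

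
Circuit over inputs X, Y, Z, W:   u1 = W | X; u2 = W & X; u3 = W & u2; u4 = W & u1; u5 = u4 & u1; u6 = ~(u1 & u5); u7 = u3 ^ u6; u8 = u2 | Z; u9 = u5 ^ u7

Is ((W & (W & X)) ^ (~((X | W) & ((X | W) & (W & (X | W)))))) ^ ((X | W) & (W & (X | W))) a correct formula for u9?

u1 = W | X
u2 = W & X
u3 = W & u2 = W & (W & X)
u4 = W & u1 = W & (W | X)
u5 = u4 & u1 = (W & (W | X)) & (W | X)
u6 = ~(u1 & u5) = ~((W | X) & ((W & (W | X)) & (W | X)))
u7 = u3 ^ u6 = (W & (W & X)) ^ (~((W | X) & ((W & (W | X)) & (W | X))))
u9 = u5 ^ u7 = ((W & (W | X)) & (W | X)) ^ ((W & (W & X)) ^ (~((W | X) & ((W & (W | X)) & (W | X)))))
At X=1, Y=0, Z=0, W=1: circuit gives 0, formula gives 0.
At X=0, Y=0, Z=0, W=0: circuit gives 1, formula gives 1.
Agrees on all 16 inputs.

Yes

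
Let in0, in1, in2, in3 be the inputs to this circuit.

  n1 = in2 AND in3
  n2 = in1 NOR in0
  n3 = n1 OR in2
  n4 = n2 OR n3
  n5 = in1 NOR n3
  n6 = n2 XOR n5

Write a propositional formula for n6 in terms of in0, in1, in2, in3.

(in1 NOR in0) XOR (in1 NOR ((in2 AND in3) OR in2))

n1 = in2 AND in3
n2 = in1 NOR in0
n3 = n1 OR in2 = (in2 AND in3) OR in2
n5 = in1 NOR n3 = in1 NOR ((in2 AND in3) OR in2)
n6 = n2 XOR n5 = (in1 NOR in0) XOR (in1 NOR ((in2 AND in3) OR in2))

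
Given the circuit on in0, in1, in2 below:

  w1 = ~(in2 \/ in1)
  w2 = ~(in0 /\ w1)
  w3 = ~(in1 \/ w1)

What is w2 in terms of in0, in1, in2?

~(in0 /\ (~(in2 \/ in1)))

w1 = ~(in2 \/ in1)
w2 = ~(in0 /\ w1) = ~(in0 /\ (~(in2 \/ in1)))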